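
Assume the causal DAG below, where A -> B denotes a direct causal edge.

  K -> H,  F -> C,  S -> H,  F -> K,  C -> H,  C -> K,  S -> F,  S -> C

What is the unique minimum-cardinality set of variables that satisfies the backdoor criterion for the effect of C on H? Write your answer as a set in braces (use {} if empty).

{F, S}

Variables eligible for adjustment (non-descendants of C, excluding C and H): {F, S}.
Backdoor paths from C to H:
  P1: C <- S -> F -> K -> H
  P2: C <- S -> H
  P3: C <- F <- S -> H
  P4: C <- F -> K -> H
The empty set is not sufficient: P1 (C <- S -> F -> K -> H) has no collider blocking it and no conditioned non-collider, so it is open.
Try {F, S}:
  P1: blocked at fork node S ∈ conditioning set.
  P2: blocked at fork node S ∈ conditioning set.
  P3: blocked at chain node F ∈ conditioning set.
  P4: blocked at fork node F ∈ conditioning set.
{F, S} contains no descendant of C and blocks every backdoor path.
Every element of {F, S} is needed (dropping F leaves P4 open; dropping S leaves P2 open), so no proper subset is valid.
Among all size-2 subsets of the eligible variables, only {F, S} blocks every backdoor path, so it is the unique smallest valid adjustment set.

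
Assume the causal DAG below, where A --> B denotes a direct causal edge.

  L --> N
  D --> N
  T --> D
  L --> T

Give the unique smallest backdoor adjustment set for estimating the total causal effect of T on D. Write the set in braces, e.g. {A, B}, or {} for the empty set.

{}

Variables eligible for adjustment (non-descendants of T, excluding T and D): {L}.
Backdoor paths from T to D:
  P1: T <- L -> N <- D
Each backdoor path contains an unconditioned collider, so every path is already blocked with the empty conditioning set:
  P1: blocked at collider N (neither it nor any descendant is in the conditioning set).
The empty set is therefore the unique smallest valid set.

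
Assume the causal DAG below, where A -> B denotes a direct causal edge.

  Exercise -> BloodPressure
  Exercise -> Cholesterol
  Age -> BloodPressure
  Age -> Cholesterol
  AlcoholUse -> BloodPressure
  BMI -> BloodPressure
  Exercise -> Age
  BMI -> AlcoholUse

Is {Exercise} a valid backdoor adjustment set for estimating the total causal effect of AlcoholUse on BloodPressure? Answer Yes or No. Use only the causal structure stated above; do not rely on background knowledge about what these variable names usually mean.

No

Backdoor paths from AlcoholUse to BloodPressure (paths whose first edge points into AlcoholUse):
  P1: AlcoholUse <- BMI -> BloodPressure
Condition 1 (no descendant of AlcoholUse in the set): holds — descendants of AlcoholUse are {BloodPressure}; none are in {Exercise}.
Condition 2 (every backdoor path blocked by {Exercise}):
  P1: open — no interior node is in the conditioning set.
{Exercise} does not satisfy the backdoor criterion.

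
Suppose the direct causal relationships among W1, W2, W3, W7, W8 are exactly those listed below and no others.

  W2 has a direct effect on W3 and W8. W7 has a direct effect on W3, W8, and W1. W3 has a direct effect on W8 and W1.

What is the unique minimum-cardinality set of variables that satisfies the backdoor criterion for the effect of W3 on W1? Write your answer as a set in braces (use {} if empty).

Variables eligible for adjustment (non-descendants of W3, excluding W3 and W1): {W2, W7}.
Backdoor paths from W3 to W1:
  P1: W3 <- W2 -> W8 <- W7 -> W1
  P2: W3 <- W7 -> W1
The empty set is not sufficient: P2 (W3 <- W7 -> W1) has no collider blocking it and no conditioned non-collider, so it is open.
Try {W7}:
  P1: blocked at collider W8 (neither it nor any descendant is in the conditioning set).
  P2: blocked at fork node W7 ∈ conditioning set.
{W7} contains no descendant of W3 and blocks every backdoor path.
No other singleton works — e.g. {W2} leaves P2 open — so {W7} is the unique smallest valid adjustment set.

{W7}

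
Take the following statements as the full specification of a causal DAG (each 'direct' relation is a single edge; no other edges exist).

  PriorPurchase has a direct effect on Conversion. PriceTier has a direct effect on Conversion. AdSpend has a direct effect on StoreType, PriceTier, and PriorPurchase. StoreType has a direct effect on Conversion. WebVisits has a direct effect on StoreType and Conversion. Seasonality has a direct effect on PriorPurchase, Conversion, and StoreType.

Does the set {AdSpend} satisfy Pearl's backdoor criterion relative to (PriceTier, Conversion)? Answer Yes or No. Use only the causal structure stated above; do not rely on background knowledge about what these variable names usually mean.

Yes

Backdoor paths from PriceTier to Conversion (paths whose first edge points into PriceTier):
  P1: PriceTier <- AdSpend -> StoreType <- Seasonality -> PriorPurchase -> Conversion
  P2: PriceTier <- AdSpend -> StoreType <- Seasonality -> Conversion
  P3: PriceTier <- AdSpend -> StoreType <- WebVisits -> Conversion
  P4: PriceTier <- AdSpend -> StoreType -> Conversion
  P5: PriceTier <- AdSpend -> PriorPurchase <- Seasonality -> StoreType <- WebVisits -> Conversion
  P6: PriceTier <- AdSpend -> PriorPurchase <- Seasonality -> StoreType -> Conversion
  P7: PriceTier <- AdSpend -> PriorPurchase <- Seasonality -> Conversion
  P8: PriceTier <- AdSpend -> PriorPurchase -> Conversion
Condition 1 (no descendant of PriceTier in the set): holds — descendants of PriceTier are {Conversion}; none are in {AdSpend}.
Condition 2 (every backdoor path blocked by {AdSpend}):
  P1: blocked at fork node AdSpend ∈ conditioning set.
  P2: blocked at fork node AdSpend ∈ conditioning set.
  P3: blocked at fork node AdSpend ∈ conditioning set.
  P4: blocked at fork node AdSpend ∈ conditioning set.
  P5: blocked at fork node AdSpend ∈ conditioning set.
  P6: blocked at fork node AdSpend ∈ conditioning set.
  P7: blocked at fork node AdSpend ∈ conditioning set.
  P8: blocked at fork node AdSpend ∈ conditioning set.
{AdSpend} satisfies the backdoor criterion.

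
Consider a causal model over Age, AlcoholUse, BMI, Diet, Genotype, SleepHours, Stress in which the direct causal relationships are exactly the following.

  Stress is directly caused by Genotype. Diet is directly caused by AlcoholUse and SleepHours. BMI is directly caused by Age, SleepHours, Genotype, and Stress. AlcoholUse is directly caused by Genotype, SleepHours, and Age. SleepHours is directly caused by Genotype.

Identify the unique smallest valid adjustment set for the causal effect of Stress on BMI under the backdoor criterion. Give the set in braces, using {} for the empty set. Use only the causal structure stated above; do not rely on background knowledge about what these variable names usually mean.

Variables eligible for adjustment (non-descendants of Stress, excluding Stress and BMI): {Age, AlcoholUse, Diet, Genotype, SleepHours}.
Backdoor paths from Stress to BMI:
  P1: Stress <- Genotype -> SleepHours -> AlcoholUse <- Age -> BMI
  P2: Stress <- Genotype -> SleepHours -> BMI
  P3: Stress <- Genotype -> SleepHours -> Diet <- AlcoholUse <- Age -> BMI
  P4: Stress <- Genotype -> AlcoholUse <- SleepHours -> BMI
  P5: Stress <- Genotype -> AlcoholUse <- Age -> BMI
  P6: Stress <- Genotype -> AlcoholUse -> Diet <- SleepHours -> BMI
  P7: Stress <- Genotype -> BMI
The empty set is not sufficient: P2 (Stress <- Genotype -> SleepHours -> BMI) has no collider blocking it and no conditioned non-collider, so it is open.
Try {Genotype}:
  P1: blocked at fork node Genotype ∈ conditioning set.
  P2: blocked at fork node Genotype ∈ conditioning set.
  P3: blocked at fork node Genotype ∈ conditioning set.
  P4: blocked at fork node Genotype ∈ conditioning set.
  P5: blocked at fork node Genotype ∈ conditioning set.
  P6: blocked at fork node Genotype ∈ conditioning set.
  P7: blocked at fork node Genotype ∈ conditioning set.
{Genotype} contains no descendant of Stress and blocks every backdoor path.
No other singleton works — e.g. {SleepHours} leaves P7 open — so {Genotype} is the unique smallest valid adjustment set.

{Genotype}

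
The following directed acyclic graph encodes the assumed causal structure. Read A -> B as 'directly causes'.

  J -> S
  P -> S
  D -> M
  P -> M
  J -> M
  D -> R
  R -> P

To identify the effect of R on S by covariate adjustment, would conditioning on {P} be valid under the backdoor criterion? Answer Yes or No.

No

Backdoor paths from R to S (paths whose first edge points into R):
  P1: R <- D -> M <- J -> S
  P2: R <- D -> M <- P -> S
Condition 1 (no descendant of R in the set): FAILS — P is a descendant of R.
Condition 2 (every backdoor path blocked by {P}):
  P1: blocked at collider M (neither it nor any descendant is in the conditioning set).
  P2: blocked at collider M (neither it nor any descendant is in the conditioning set).
{P} does not satisfy the backdoor criterion.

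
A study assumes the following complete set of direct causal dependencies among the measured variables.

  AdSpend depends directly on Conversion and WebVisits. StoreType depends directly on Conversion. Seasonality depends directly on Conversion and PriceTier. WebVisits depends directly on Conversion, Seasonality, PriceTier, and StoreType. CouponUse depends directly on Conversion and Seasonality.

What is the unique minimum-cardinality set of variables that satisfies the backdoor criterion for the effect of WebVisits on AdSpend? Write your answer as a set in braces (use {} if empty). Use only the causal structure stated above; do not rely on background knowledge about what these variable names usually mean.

{Conversion}

Variables eligible for adjustment (non-descendants of WebVisits, excluding WebVisits and AdSpend): {Conversion, CouponUse, PriceTier, Seasonality, StoreType}.
Backdoor paths from WebVisits to AdSpend:
  P1: WebVisits <- PriceTier -> Seasonality <- Conversion -> AdSpend
  P2: WebVisits <- PriceTier -> Seasonality -> CouponUse <- Conversion -> AdSpend
  P3: WebVisits <- Conversion -> AdSpend
  P4: WebVisits <- StoreType <- Conversion -> AdSpend
  P5: WebVisits <- Seasonality <- Conversion -> AdSpend
  P6: WebVisits <- Seasonality -> CouponUse <- Conversion -> AdSpend
The empty set is not sufficient: P3 (WebVisits <- Conversion -> AdSpend) has no collider blocking it and no conditioned non-collider, so it is open.
Try {Conversion}:
  P1: blocked at collider Seasonality (neither it nor any descendant is in the conditioning set).
  P2: blocked at collider CouponUse (neither it nor any descendant is in the conditioning set).
  P3: blocked at fork node Conversion ∈ conditioning set.
  P4: blocked at fork node Conversion ∈ conditioning set.
  P5: blocked at fork node Conversion ∈ conditioning set.
  P6: blocked at collider CouponUse (neither it nor any descendant is in the conditioning set).
{Conversion} contains no descendant of WebVisits and blocks every backdoor path.
No other singleton works — e.g. {PriceTier} leaves P3 open — so {Conversion} is the unique smallest valid adjustment set.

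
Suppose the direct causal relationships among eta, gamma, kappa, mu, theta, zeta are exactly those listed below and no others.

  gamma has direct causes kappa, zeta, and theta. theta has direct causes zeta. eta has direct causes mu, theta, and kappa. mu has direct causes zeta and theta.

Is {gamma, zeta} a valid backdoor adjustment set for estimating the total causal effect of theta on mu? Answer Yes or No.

Backdoor paths from theta to mu (paths whose first edge points into theta):
  P1: theta <- zeta -> mu
  P2: theta <- zeta -> gamma <- kappa -> eta <- mu
Condition 1 (no descendant of theta in the set): FAILS — gamma is a descendant of theta.
Condition 2 (every backdoor path blocked by {gamma, zeta}):
  P1: blocked at fork node zeta ∈ conditioning set.
  P2: blocked at fork node zeta ∈ conditioning set.
{gamma, zeta} does not satisfy the backdoor criterion.

No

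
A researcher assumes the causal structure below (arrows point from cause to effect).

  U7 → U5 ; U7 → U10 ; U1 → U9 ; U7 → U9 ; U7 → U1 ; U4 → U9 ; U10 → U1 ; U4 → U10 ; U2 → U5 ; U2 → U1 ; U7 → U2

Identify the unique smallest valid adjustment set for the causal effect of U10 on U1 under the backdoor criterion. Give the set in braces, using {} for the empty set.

{U7}

Variables eligible for adjustment (non-descendants of U10, excluding U10 and U1): {U2, U4, U5, U7}.
Backdoor paths from U10 to U1:
  P1: U10 <- U4 -> U9 <- U7 -> U2 -> U1
  P2: U10 <- U4 -> U9 <- U7 -> U1
  P3: U10 <- U4 -> U9 <- U7 -> U5 <- U2 -> U1
  P4: U10 <- U4 -> U9 <- U1
  P5: U10 <- U7 -> U2 -> U1
  P6: U10 <- U7 -> U1
  P7: U10 <- U7 -> U5 <- U2 -> U1
  P8: U10 <- U7 -> U9 <- U1
The empty set is not sufficient: P5 (U10 <- U7 -> U2 -> U1) has no collider blocking it and no conditioned non-collider, so it is open.
Try {U7}:
  P1: blocked at collider U9 (neither it nor any descendant is in the conditioning set).
  P2: blocked at collider U9 (neither it nor any descendant is in the conditioning set).
  P3: blocked at collider U9 (neither it nor any descendant is in the conditioning set).
  P4: blocked at collider U9 (neither it nor any descendant is in the conditioning set).
  P5: blocked at fork node U7 ∈ conditioning set.
  P6: blocked at fork node U7 ∈ conditioning set.
  P7: blocked at fork node U7 ∈ conditioning set.
  P8: blocked at fork node U7 ∈ conditioning set.
{U7} contains no descendant of U10 and blocks every backdoor path.
No other singleton works — e.g. {U4} leaves P5 open — so {U7} is the unique smallest valid adjustment set.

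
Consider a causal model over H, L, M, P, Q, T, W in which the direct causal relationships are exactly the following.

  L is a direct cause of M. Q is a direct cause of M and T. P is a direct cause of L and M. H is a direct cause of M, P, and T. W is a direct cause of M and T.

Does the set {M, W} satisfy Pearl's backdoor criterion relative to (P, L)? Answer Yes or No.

Backdoor paths from P to L (paths whose first edge points into P):
  P1: P <- H -> M <- L
  P2: P <- H -> T <- Q -> M <- L
  P3: P <- H -> T <- W -> M <- L
Condition 1 (no descendant of P in the set): FAILS — M is a descendant of P.
Condition 2 (every backdoor path blocked by {M, W}):
  P1: open — collider(s) M are conditioned on (or have a conditioned descendant) and no non-collider on the path is in the set.
  P2: blocked at collider T (neither it nor any descendant is in the conditioning set).
  P3: blocked at collider T (neither it nor any descendant is in the conditioning set).
{M, W} does not satisfy the backdoor criterion.

No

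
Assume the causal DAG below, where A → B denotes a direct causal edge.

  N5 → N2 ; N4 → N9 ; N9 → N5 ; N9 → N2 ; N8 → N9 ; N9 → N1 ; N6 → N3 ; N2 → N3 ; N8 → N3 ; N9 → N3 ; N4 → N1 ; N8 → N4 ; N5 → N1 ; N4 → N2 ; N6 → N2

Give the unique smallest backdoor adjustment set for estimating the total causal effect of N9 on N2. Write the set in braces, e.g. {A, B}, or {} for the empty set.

{N4}

Variables eligible for adjustment (non-descendants of N9, excluding N9 and N2): {N4, N6, N8}.
Backdoor paths from N9 to N2:
  P1: N9 <- N8 -> N4 -> N1 <- N5 -> N2
  P2: N9 <- N8 -> N4 -> N2
  P3: N9 <- N8 -> N3 <- N6 -> N2
  P4: N9 <- N8 -> N3 <- N2
  P5: N9 <- N4 <- N8 -> N3 <- N6 -> N2
  P6: N9 <- N4 <- N8 -> N3 <- N2
  P7: N9 <- N4 -> N1 <- N5 -> N2
  P8: N9 <- N4 -> N2
The empty set is not sufficient: P2 (N9 <- N8 -> N4 -> N2) has no collider blocking it and no conditioned non-collider, so it is open.
Try {N4}:
  P1: blocked at chain node N4 ∈ conditioning set.
  P2: blocked at chain node N4 ∈ conditioning set.
  P3: blocked at collider N3 (neither it nor any descendant is in the conditioning set).
  P4: blocked at collider N3 (neither it nor any descendant is in the conditioning set).
  P5: blocked at chain node N4 ∈ conditioning set.
  P6: blocked at chain node N4 ∈ conditioning set.
  P7: blocked at fork node N4 ∈ conditioning set.
  P8: blocked at fork node N4 ∈ conditioning set.
{N4} contains no descendant of N9 and blocks every backdoor path.
No other singleton works — e.g. {N8} leaves P8 open — so {N4} is the unique smallest valid adjustment set.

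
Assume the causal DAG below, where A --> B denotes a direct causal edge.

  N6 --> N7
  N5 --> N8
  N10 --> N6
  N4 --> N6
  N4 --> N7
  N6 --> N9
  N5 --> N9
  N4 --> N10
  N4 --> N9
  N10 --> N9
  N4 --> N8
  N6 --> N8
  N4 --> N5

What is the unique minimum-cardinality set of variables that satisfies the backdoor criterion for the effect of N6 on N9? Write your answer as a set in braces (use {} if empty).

Variables eligible for adjustment (non-descendants of N6, excluding N6 and N9): {N10, N4, N5}.
Backdoor paths from N6 to N9:
  P1: N6 <- N4 -> N10 -> N9
  P2: N6 <- N4 -> N5 -> N9
  P3: N6 <- N4 -> N8 <- N5 -> N9
  P4: N6 <- N4 -> N9
  P5: N6 <- N10 <- N4 -> N5 -> N9
  P6: N6 <- N10 <- N4 -> N8 <- N5 -> N9
  P7: N6 <- N10 <- N4 -> N9
  P8: N6 <- N10 -> N9
The empty set is not sufficient: P1 (N6 <- N4 -> N10 -> N9) has no collider blocking it and no conditioned non-collider, so it is open.
Try {N10, N4}:
  P1: blocked at fork node N4 ∈ conditioning set.
  P2: blocked at fork node N4 ∈ conditioning set.
  P3: blocked at fork node N4 ∈ conditioning set.
  P4: blocked at fork node N4 ∈ conditioning set.
  P5: blocked at chain node N10 ∈ conditioning set.
  P6: blocked at chain node N10 ∈ conditioning set.
  P7: blocked at chain node N10 ∈ conditioning set.
  P8: blocked at fork node N10 ∈ conditioning set.
{N10, N4} contains no descendant of N6 and blocks every backdoor path.
Every element of {N10, N4} is needed (dropping N10 leaves P8 open; dropping N4 leaves P2 open), so no proper subset is valid.
Among all size-2 subsets of the eligible variables, only {N10, N4} blocks every backdoor path, so it is the unique smallest valid adjustment set.

{N10, N4}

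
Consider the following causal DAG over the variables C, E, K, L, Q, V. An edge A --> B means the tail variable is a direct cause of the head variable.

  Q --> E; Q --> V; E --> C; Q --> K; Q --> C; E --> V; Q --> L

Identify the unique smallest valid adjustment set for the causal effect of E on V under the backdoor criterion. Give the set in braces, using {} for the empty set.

Variables eligible for adjustment (non-descendants of E, excluding E and V): {K, L, Q}.
Backdoor paths from E to V:
  P1: E <- Q -> V
The empty set is not sufficient: P1 (E <- Q -> V) has no collider blocking it and no conditioned non-collider, so it is open.
Try {Q}:
  P1: blocked at fork node Q ∈ conditioning set.
{Q} contains no descendant of E and blocks every backdoor path.
No other singleton works — e.g. {K} leaves P1 open — so {Q} is the unique smallest valid adjustment set.

{Q}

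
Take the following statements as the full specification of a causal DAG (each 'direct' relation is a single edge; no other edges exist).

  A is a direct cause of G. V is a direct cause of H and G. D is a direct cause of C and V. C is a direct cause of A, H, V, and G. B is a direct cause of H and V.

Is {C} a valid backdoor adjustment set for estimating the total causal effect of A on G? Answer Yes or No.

Backdoor paths from A to G (paths whose first edge points into A):
  P1: A <- C <- D -> V -> G
  P2: A <- C -> V -> G
  P3: A <- C -> G
  P4: A <- C -> H <- B -> V -> G
  P5: A <- C -> H <- V -> G
Condition 1 (no descendant of A in the set): holds — descendants of A are {G}; none are in {C}.
Condition 2 (every backdoor path blocked by {C}):
  P1: blocked at chain node C ∈ conditioning set.
  P2: blocked at fork node C ∈ conditioning set.
  P3: blocked at fork node C ∈ conditioning set.
  P4: blocked at fork node C ∈ conditioning set.
  P5: blocked at fork node C ∈ conditioning set.
{C} satisfies the backdoor criterion.

Yes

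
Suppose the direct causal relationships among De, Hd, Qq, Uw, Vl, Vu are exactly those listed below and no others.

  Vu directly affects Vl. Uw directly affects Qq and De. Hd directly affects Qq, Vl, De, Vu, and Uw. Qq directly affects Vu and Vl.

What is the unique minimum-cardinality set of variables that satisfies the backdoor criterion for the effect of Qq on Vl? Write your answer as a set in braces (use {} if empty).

{Hd}

Variables eligible for adjustment (non-descendants of Qq, excluding Qq and Vl): {De, Hd, Uw}.
Backdoor paths from Qq to Vl:
  P1: Qq <- Hd -> Vu -> Vl
  P2: Qq <- Hd -> Vl
  P3: Qq <- Uw <- Hd -> Vu -> Vl
  P4: Qq <- Uw <- Hd -> Vl
  P5: Qq <- Uw -> De <- Hd -> Vu -> Vl
  P6: Qq <- Uw -> De <- Hd -> Vl
The empty set is not sufficient: P1 (Qq <- Hd -> Vu -> Vl) has no collider blocking it and no conditioned non-collider, so it is open.
Try {Hd}:
  P1: blocked at fork node Hd ∈ conditioning set.
  P2: blocked at fork node Hd ∈ conditioning set.
  P3: blocked at fork node Hd ∈ conditioning set.
  P4: blocked at fork node Hd ∈ conditioning set.
  P5: blocked at collider De (neither it nor any descendant is in the conditioning set).
  P6: blocked at collider De (neither it nor any descendant is in the conditioning set).
{Hd} contains no descendant of Qq and blocks every backdoor path.
No other singleton works — e.g. {Uw} leaves P1 open — so {Hd} is the unique smallest valid adjustment set.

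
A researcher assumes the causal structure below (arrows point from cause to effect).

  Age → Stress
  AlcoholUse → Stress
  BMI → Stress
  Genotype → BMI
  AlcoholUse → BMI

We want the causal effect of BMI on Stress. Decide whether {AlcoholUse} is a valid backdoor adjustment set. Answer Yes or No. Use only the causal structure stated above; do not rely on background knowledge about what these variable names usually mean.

Yes

Backdoor paths from BMI to Stress (paths whose first edge points into BMI):
  P1: BMI <- AlcoholUse -> Stress
Condition 1 (no descendant of BMI in the set): holds — descendants of BMI are {Stress}; none are in {AlcoholUse}.
Condition 2 (every backdoor path blocked by {AlcoholUse}):
  P1: blocked at fork node AlcoholUse ∈ conditioning set.
{AlcoholUse} satisfies the backdoor criterion.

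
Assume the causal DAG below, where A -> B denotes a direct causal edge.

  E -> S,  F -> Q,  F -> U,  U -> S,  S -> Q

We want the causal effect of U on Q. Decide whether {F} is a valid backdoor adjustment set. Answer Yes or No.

Yes

Backdoor paths from U to Q (paths whose first edge points into U):
  P1: U <- F -> Q
Condition 1 (no descendant of U in the set): holds — descendants of U are {Q, S}; none are in {F}.
Condition 2 (every backdoor path blocked by {F}):
  P1: blocked at fork node F ∈ conditioning set.
{F} satisfies the backdoor criterion.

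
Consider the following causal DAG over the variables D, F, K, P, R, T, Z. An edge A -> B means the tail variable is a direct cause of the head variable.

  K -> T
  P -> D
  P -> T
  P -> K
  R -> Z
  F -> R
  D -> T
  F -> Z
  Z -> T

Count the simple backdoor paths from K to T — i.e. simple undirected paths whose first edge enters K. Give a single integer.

2

A backdoor path from K to T is any simple undirected path whose first edge points into K (i.e. leaves K via a parent).
Parents of K: {P}.
Enumerating:
  P1: K <- P -> D -> T
  P2: K <- P -> T
That exhausts the simple backdoor paths. Count: 2.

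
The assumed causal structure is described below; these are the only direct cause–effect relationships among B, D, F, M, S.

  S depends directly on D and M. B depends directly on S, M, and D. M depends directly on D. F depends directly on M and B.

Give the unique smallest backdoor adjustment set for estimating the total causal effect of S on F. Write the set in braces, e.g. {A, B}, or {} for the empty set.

Variables eligible for adjustment (non-descendants of S, excluding S and F): {D, M}.
Backdoor paths from S to F:
  P1: S <- D -> M -> B -> F
  P2: S <- D -> M -> F
  P3: S <- D -> B <- M -> F
  P4: S <- D -> B -> F
  P5: S <- M <- D -> B -> F
  P6: S <- M -> B -> F
  P7: S <- M -> F
The empty set is not sufficient: P1 (S <- D -> M -> B -> F) has no collider blocking it and no conditioned non-collider, so it is open.
Try {D, M}:
  P1: blocked at fork node D ∈ conditioning set.
  P2: blocked at fork node D ∈ conditioning set.
  P3: blocked at fork node D ∈ conditioning set.
  P4: blocked at fork node D ∈ conditioning set.
  P5: blocked at chain node M ∈ conditioning set.
  P6: blocked at fork node M ∈ conditioning set.
  P7: blocked at fork node M ∈ conditioning set.
{D, M} contains no descendant of S and blocks every backdoor path.
Every element of {D, M} is needed (dropping D leaves P4 open; dropping M leaves P6 open), so no proper subset is valid.
Among all size-2 subsets of the eligible variables, only {D, M} blocks every backdoor path, so it is the unique smallest valid adjustment set.

{D, M}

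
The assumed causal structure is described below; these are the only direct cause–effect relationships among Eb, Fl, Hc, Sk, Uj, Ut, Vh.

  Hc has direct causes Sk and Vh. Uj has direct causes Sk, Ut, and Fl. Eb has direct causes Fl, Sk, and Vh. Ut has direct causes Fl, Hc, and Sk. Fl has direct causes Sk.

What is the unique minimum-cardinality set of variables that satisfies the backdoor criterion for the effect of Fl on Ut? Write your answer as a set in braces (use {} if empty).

Variables eligible for adjustment (non-descendants of Fl, excluding Fl and Ut): {Hc, Sk, Vh}.
Backdoor paths from Fl to Ut:
  P1: Fl <- Sk -> Hc -> Ut
  P2: Fl <- Sk -> Ut
  P3: Fl <- Sk -> Eb <- Vh -> Hc -> Ut
  P4: Fl <- Sk -> Uj <- Ut
The empty set is not sufficient: P1 (Fl <- Sk -> Hc -> Ut) has no collider blocking it and no conditioned non-collider, so it is open.
Try {Sk}:
  P1: blocked at fork node Sk ∈ conditioning set.
  P2: blocked at fork node Sk ∈ conditioning set.
  P3: blocked at fork node Sk ∈ conditioning set.
  P4: blocked at fork node Sk ∈ conditioning set.
{Sk} contains no descendant of Fl and blocks every backdoor path.
No other singleton works — e.g. {Vh} leaves P1 open — so {Sk} is the unique smallest valid adjustment set.

{Sk}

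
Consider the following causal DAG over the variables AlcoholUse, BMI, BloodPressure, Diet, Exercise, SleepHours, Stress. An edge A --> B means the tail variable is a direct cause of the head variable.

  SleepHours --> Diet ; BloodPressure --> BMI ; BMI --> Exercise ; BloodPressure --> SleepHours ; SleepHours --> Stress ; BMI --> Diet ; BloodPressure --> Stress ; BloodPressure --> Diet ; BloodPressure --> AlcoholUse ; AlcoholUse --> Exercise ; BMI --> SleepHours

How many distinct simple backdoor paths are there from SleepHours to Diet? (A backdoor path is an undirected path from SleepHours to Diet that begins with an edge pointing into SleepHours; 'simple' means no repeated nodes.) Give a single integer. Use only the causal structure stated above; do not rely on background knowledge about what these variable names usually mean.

6

A backdoor path from SleepHours to Diet is any simple undirected path whose first edge points into SleepHours (i.e. leaves SleepHours via a parent).
Parents of SleepHours: {BMI, BloodPressure}.
Enumerating:
  P1: SleepHours <- BloodPressure -> BMI -> Diet
  P2: SleepHours <- BloodPressure -> AlcoholUse -> Exercise <- BMI -> Diet
  P3: SleepHours <- BloodPressure -> Diet
  P4: SleepHours <- BMI <- BloodPressure -> Diet
  P5: SleepHours <- BMI -> Diet
  P6: SleepHours <- BMI -> Exercise <- AlcoholUse <- BloodPressure -> Diet
That exhausts the simple backdoor paths. Count: 6.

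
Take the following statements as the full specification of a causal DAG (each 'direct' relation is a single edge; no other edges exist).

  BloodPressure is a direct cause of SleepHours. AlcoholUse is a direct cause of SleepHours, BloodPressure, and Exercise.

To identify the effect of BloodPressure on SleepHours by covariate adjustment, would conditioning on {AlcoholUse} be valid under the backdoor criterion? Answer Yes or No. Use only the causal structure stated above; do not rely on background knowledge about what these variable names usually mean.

Yes

Backdoor paths from BloodPressure to SleepHours (paths whose first edge points into BloodPressure):
  P1: BloodPressure <- AlcoholUse -> SleepHours
Condition 1 (no descendant of BloodPressure in the set): holds — descendants of BloodPressure are {SleepHours}; none are in {AlcoholUse}.
Condition 2 (every backdoor path blocked by {AlcoholUse}):
  P1: blocked at fork node AlcoholUse ∈ conditioning set.
{AlcoholUse} satisfies the backdoor criterion.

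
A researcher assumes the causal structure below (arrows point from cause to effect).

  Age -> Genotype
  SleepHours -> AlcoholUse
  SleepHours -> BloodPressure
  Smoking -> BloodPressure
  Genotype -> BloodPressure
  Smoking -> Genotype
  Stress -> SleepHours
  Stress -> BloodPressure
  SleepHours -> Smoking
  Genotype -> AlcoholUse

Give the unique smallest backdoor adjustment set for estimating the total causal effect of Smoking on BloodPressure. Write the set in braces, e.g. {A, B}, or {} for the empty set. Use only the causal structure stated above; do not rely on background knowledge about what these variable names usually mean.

{SleepHours}

Variables eligible for adjustment (non-descendants of Smoking, excluding Smoking and BloodPressure): {Age, SleepHours, Stress}.
Backdoor paths from Smoking to BloodPressure:
  P1: Smoking <- SleepHours <- Stress -> BloodPressure
  P2: Smoking <- SleepHours -> AlcoholUse <- Genotype -> BloodPressure
  P3: Smoking <- SleepHours -> BloodPressure
The empty set is not sufficient: P1 (Smoking <- SleepHours <- Stress -> BloodPressure) has no collider blocking it and no conditioned non-collider, so it is open.
Try {SleepHours}:
  P1: blocked at chain node SleepHours ∈ conditioning set.
  P2: blocked at fork node SleepHours ∈ conditioning set.
  P3: blocked at fork node SleepHours ∈ conditioning set.
{SleepHours} contains no descendant of Smoking and blocks every backdoor path.
No other singleton works — e.g. {Stress} leaves P3 open — so {SleepHours} is the unique smallest valid adjustment set.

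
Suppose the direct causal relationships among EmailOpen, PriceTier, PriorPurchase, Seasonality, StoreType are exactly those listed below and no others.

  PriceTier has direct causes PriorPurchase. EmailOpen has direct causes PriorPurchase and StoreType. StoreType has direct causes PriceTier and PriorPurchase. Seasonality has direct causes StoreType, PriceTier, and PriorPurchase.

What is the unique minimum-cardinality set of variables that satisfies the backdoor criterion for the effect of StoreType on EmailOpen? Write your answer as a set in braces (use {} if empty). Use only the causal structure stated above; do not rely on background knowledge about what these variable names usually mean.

Variables eligible for adjustment (non-descendants of StoreType, excluding StoreType and EmailOpen): {PriceTier, PriorPurchase}.
Backdoor paths from StoreType to EmailOpen:
  P1: StoreType <- PriorPurchase -> EmailOpen
  P2: StoreType <- PriceTier <- PriorPurchase -> EmailOpen
  P3: StoreType <- PriceTier -> Seasonality <- PriorPurchase -> EmailOpen
The empty set is not sufficient: P1 (StoreType <- PriorPurchase -> EmailOpen) has no collider blocking it and no conditioned non-collider, so it is open.
Try {PriorPurchase}:
  P1: blocked at fork node PriorPurchase ∈ conditioning set.
  P2: blocked at fork node PriorPurchase ∈ conditioning set.
  P3: blocked at collider Seasonality (neither it nor any descendant is in the conditioning set).
{PriorPurchase} contains no descendant of StoreType and blocks every backdoor path.
No other singleton works — e.g. {PriceTier} leaves P1 open — so {PriorPurchase} is the unique smallest valid adjustment set.

{PriorPurchase}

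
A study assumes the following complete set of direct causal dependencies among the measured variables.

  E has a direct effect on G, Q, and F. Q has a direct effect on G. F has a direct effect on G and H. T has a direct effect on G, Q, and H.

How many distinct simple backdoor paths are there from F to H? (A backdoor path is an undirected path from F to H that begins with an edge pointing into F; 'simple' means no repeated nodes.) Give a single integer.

A backdoor path from F to H is any simple undirected path whose first edge points into F (i.e. leaves F via a parent).
Parents of F: {E}.
Enumerating:
  P1: F <- E -> Q <- T -> H
  P2: F <- E -> Q -> G <- T -> H
  P3: F <- E -> G <- T -> H
  P4: F <- E -> G <- Q <- T -> H
That exhausts the simple backdoor paths. Count: 4.

4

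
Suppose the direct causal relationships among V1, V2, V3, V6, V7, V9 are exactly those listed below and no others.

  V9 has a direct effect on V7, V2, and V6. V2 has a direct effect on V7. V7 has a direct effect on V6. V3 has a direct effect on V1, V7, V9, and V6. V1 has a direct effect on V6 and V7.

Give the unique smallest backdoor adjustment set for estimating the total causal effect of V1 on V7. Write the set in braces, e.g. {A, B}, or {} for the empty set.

Variables eligible for adjustment (non-descendants of V1, excluding V1 and V7): {V2, V3, V9}.
Backdoor paths from V1 to V7:
  P1: V1 <- V3 -> V9 -> V2 -> V7
  P2: V1 <- V3 -> V9 -> V7
  P3: V1 <- V3 -> V9 -> V6 <- V7
  P4: V1 <- V3 -> V7
  P5: V1 <- V3 -> V6 <- V9 -> V2 -> V7
  P6: V1 <- V3 -> V6 <- V9 -> V7
  P7: V1 <- V3 -> V6 <- V7
The empty set is not sufficient: P1 (V1 <- V3 -> V9 -> V2 -> V7) has no collider blocking it and no conditioned non-collider, so it is open.
Try {V3}:
  P1: blocked at fork node V3 ∈ conditioning set.
  P2: blocked at fork node V3 ∈ conditioning set.
  P3: blocked at fork node V3 ∈ conditioning set.
  P4: blocked at fork node V3 ∈ conditioning set.
  P5: blocked at fork node V3 ∈ conditioning set.
  P6: blocked at fork node V3 ∈ conditioning set.
  P7: blocked at fork node V3 ∈ conditioning set.
{V3} contains no descendant of V1 and blocks every backdoor path.
No other singleton works — e.g. {V9} leaves P4 open — so {V3} is the unique smallest valid adjustment set.

{V3}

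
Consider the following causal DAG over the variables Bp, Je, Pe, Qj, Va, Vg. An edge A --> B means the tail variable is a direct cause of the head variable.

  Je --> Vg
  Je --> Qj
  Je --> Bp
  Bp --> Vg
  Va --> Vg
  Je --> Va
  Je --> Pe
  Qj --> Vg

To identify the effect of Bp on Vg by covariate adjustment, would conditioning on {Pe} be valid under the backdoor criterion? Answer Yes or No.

No

Backdoor paths from Bp to Vg (paths whose first edge points into Bp):
  P1: Bp <- Je -> Va -> Vg
  P2: Bp <- Je -> Qj -> Vg
  P3: Bp <- Je -> Vg
Condition 1 (no descendant of Bp in the set): holds — descendants of Bp are {Vg}; none are in {Pe}.
Condition 2 (every backdoor path blocked by {Pe}):
  P1: open — no interior node is in the conditioning set.
  P2: open — no interior node is in the conditioning set.
  P3: open — no interior node is in the conditioning set.
{Pe} does not satisfy the backdoor criterion.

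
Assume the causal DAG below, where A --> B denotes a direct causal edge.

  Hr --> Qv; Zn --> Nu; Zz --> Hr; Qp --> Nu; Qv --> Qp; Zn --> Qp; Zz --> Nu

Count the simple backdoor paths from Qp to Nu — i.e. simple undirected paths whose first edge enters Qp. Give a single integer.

A backdoor path from Qp to Nu is any simple undirected path whose first edge points into Qp (i.e. leaves Qp via a parent).
Parents of Qp: {Qv, Zn}.
Enumerating:
  P1: Qp <- Zn -> Nu
  P2: Qp <- Qv <- Hr <- Zz -> Nu
That exhausts the simple backdoor paths. Count: 2.

2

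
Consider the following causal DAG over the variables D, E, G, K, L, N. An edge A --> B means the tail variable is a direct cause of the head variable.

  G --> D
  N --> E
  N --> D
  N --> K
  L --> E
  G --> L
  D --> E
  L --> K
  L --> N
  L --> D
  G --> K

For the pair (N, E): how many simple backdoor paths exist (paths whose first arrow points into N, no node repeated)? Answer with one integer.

4

A backdoor path from N to E is any simple undirected path whose first edge points into N (i.e. leaves N via a parent).
Parents of N: {L}.
Enumerating:
  P1: N <- L <- G -> D -> E
  P2: N <- L -> D -> E
  P3: N <- L -> E
  P4: N <- L -> K <- G -> D -> E
That exhausts the simple backdoor paths. Count: 4.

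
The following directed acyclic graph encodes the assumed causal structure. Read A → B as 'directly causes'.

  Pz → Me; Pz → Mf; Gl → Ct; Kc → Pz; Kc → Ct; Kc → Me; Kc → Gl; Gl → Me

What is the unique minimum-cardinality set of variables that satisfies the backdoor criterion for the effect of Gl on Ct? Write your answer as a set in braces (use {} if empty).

{Kc}

Variables eligible for adjustment (non-descendants of Gl, excluding Gl and Ct): {Kc, Mf, Pz}.
Backdoor paths from Gl to Ct:
  P1: Gl <- Kc -> Ct
The empty set is not sufficient: P1 (Gl <- Kc -> Ct) has no collider blocking it and no conditioned non-collider, so it is open.
Try {Kc}:
  P1: blocked at fork node Kc ∈ conditioning set.
{Kc} contains no descendant of Gl and blocks every backdoor path.
No other singleton works — e.g. {Pz} leaves P1 open — so {Kc} is the unique smallest valid adjustment set.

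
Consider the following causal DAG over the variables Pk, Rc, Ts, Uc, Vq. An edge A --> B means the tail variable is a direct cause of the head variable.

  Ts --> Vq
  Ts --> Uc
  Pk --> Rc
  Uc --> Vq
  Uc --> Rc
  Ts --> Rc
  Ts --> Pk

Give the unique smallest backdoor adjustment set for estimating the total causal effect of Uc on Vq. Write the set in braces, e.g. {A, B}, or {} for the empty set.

{Ts}

Variables eligible for adjustment (non-descendants of Uc, excluding Uc and Vq): {Pk, Ts}.
Backdoor paths from Uc to Vq:
  P1: Uc <- Ts -> Vq
The empty set is not sufficient: P1 (Uc <- Ts -> Vq) has no collider blocking it and no conditioned non-collider, so it is open.
Try {Ts}:
  P1: blocked at fork node Ts ∈ conditioning set.
{Ts} contains no descendant of Uc and blocks every backdoor path.
No other singleton works — e.g. {Pk} leaves P1 open — so {Ts} is the unique smallest valid adjustment set.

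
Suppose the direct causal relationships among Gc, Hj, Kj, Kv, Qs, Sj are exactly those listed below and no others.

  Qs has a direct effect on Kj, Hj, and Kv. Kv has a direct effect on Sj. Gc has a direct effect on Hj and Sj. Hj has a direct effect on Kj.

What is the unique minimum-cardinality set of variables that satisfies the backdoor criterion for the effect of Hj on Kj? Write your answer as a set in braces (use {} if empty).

Variables eligible for adjustment (non-descendants of Hj, excluding Hj and Kj): {Gc, Kv, Qs, Sj}.
Backdoor paths from Hj to Kj:
  P1: Hj <- Qs -> Kj
  P2: Hj <- Gc -> Sj <- Kv <- Qs -> Kj
The empty set is not sufficient: P1 (Hj <- Qs -> Kj) has no collider blocking it and no conditioned non-collider, so it is open.
Try {Qs}:
  P1: blocked at fork node Qs ∈ conditioning set.
  P2: blocked at collider Sj (neither it nor any descendant is in the conditioning set).
{Qs} contains no descendant of Hj and blocks every backdoor path.
No other singleton works — e.g. {Gc} leaves P1 open — so {Qs} is the unique smallest valid adjustment set.

{Qs}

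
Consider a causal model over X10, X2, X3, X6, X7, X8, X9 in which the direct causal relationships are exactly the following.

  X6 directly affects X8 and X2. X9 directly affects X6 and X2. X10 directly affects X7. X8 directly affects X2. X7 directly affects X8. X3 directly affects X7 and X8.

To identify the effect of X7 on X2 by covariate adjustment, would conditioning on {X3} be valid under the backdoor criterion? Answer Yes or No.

Backdoor paths from X7 to X2 (paths whose first edge points into X7):
  P1: X7 <- X3 -> X8 <- X6 <- X9 -> X2
  P2: X7 <- X3 -> X8 <- X6 -> X2
  P3: X7 <- X3 -> X8 -> X2
Condition 1 (no descendant of X7 in the set): holds — descendants of X7 are {X2, X8}; none are in {X3}.
Condition 2 (every backdoor path blocked by {X3}):
  P1: blocked at fork node X3 ∈ conditioning set.
  P2: blocked at fork node X3 ∈ conditioning set.
  P3: blocked at fork node X3 ∈ conditioning set.
{X3} satisfies the backdoor criterion.

Yes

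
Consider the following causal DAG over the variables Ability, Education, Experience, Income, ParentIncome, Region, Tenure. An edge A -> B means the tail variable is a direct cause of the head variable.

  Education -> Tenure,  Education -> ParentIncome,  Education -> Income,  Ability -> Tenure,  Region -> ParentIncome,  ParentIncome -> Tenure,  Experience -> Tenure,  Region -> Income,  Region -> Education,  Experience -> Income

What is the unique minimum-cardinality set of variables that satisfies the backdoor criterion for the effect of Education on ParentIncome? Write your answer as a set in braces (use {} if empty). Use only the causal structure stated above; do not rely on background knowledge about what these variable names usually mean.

Variables eligible for adjustment (non-descendants of Education, excluding Education and ParentIncome): {Ability, Experience, Region}.
Backdoor paths from Education to ParentIncome:
  P1: Education <- Region -> Income <- Experience -> Tenure <- ParentIncome
  P2: Education <- Region -> ParentIncome
The empty set is not sufficient: P2 (Education <- Region -> ParentIncome) has no collider blocking it and no conditioned non-collider, so it is open.
Try {Region}:
  P1: blocked at fork node Region ∈ conditioning set.
  P2: blocked at fork node Region ∈ conditioning set.
{Region} contains no descendant of Education and blocks every backdoor path.
No other singleton works — e.g. {Experience} leaves P2 open — so {Region} is the unique smallest valid adjustment set.

{Region}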